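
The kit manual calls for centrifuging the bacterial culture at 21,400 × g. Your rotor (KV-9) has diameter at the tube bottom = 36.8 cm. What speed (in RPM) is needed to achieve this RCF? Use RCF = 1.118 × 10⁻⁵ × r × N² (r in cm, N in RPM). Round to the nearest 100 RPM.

r = 36.8 / 2 = 18.4 cm
21,400 = 1.118 × 10⁻⁵ × 18.4 × N²
N² = 21,400 / (20.5712 × 10⁻⁵) = 104,028,934
N ≈ √104,028,934 ≈ 10,199.5

10200 RPM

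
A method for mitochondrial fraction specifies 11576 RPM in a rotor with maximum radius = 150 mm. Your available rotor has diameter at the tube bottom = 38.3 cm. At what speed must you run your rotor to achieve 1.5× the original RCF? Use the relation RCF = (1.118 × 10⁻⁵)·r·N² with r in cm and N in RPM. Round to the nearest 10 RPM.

Original rotor: r = 150 mm = 15.0 cm
RCF = 1.118 × 10⁻⁵ × r × N²
RCF_original = 1.118 × 10⁻⁵ × 15 × (11576)² = 1.118 × 10⁻⁵ × 15 × 134,003,776 ≈ 22,472.4 × g
Target RCF = 1.5 × 22,472.4 ≈ 33,708.6 × g
Your rotor: r = 38.3 / 2 = 19.15 cm
33,708.6 = 1.118 × 10⁻⁵ × 19.15 × N²
N² = 33,708.6 / (21.4097 × 10⁻⁵) = 157,445,457
N ≈ √157,445,457 ≈ 12,547.7

12550 RPM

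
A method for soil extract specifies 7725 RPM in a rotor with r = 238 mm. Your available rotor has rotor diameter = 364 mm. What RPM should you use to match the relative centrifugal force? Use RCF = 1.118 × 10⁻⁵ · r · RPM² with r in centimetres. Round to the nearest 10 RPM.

Original rotor: r = 238 mm = 23.8 cm
RCF_original = 1.118 × 10⁻⁵ × 23.8 × (7725)² = 1.118 × 10⁻⁵ × 23.8 × 59,675,625 ≈ 15,878.7 × g
Your rotor: r = 364 mm / 2 = 182 mm = 18.2 cm
15,878.7 = 1.118 × 10⁻⁵ × 18.2 × N²
N² = 15,878.7 / (20.3476 × 10⁻⁵) = 78,037,213
N ≈ √78,037,213 ≈ 8,833.9

8830 RPM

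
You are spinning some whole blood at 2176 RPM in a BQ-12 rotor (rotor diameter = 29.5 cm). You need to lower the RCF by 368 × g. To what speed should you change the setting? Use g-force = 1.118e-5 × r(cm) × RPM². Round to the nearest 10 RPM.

N₂ ≈ 1580 RPM

r = 29.5 / 2 = 14.75 cm
Current RCF = 1.118 × 10⁻⁵ × 14.75 × (2176)² = 1.118 × 10⁻⁵ × 14.75 × 4,734,976 ≈ 780.8 × g
Target RCF = 780.8 − 368 = 412.8 × g
N² = 412.8 / (16.4905 × 10⁻⁵) = 2,503,259
N ≈ √2,503,259 ≈ 1,582.2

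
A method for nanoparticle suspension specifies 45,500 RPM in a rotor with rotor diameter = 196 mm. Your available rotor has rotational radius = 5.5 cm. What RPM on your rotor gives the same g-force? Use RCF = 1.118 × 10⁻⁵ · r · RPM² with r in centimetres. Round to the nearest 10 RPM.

Original rotor: r = 196 mm / 2 = 98 mm = 9.8 cm
RCF = 1.118 × 10⁻⁵ × r × N²
RCF_original = 1.118 × 10⁻⁵ × 9.8 × (45500)² = 1.118 × 10⁻⁵ × 9.8 × 2,070,250,000 ≈ 226,824.9 × g
226,824.9 = 1.118 × 10⁻⁵ × 5.5 × N²
N² = 226,824.9 / (6.149 × 10⁻⁵) = 3,688,809,563
N ≈ √3,688,809,563 ≈ 60,735.6

≈ 60740 RPM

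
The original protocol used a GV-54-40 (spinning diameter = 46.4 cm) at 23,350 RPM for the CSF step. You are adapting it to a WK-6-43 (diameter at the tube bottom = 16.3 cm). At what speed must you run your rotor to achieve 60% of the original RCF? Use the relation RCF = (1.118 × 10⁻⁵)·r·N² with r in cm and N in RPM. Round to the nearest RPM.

30516 RPM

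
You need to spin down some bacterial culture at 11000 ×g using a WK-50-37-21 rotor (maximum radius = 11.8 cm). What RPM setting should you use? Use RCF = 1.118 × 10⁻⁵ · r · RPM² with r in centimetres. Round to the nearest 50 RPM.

≈ 9150 RPM

11,000 = 1.118 × 10⁻⁵ × 11.8 × N²
N² = 11,000 / (13.1924 × 10⁻⁵) = 83,381,341
N ≈ √83,381,341 ≈ 9,131.3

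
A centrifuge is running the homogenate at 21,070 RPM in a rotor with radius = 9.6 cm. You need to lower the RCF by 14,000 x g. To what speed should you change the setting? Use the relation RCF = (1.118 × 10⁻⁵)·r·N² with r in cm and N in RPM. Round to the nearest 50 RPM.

17700 RPM

Current RCF = 1.118 × 10⁻⁵ × 9.6 × (21070)² = 1.118 × 10⁻⁵ × 9.6 × 443,944,900 ≈ 47,647.7 × g
Target RCF = 47,647.7 − 14,000 = 33,647.7 × g
N² = 33,647.7 / (10.7328 × 10⁻⁵) = 313,503,466
N ≈ √313,503,466 ≈ 17,706.0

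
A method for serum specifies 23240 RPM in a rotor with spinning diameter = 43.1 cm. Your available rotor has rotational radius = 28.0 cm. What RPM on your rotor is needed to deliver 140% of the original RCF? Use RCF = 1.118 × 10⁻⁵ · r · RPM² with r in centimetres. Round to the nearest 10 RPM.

Original rotor: r = 43.1 / 2 = 21.55 cm
RCF_original = 1.118 × 10⁻⁵ × 21.55 × (23240)² = 1.118 × 10⁻⁵ × 21.55 × 540,097,600 ≈ 130,125.2 × g
Target RCF = 1.4 × 130,125.2 ≈ 182,175.3 × g
182,175.3 = 1.118 × 10⁻⁵ × 28 × N²
N² = 182,175.3 / (31.304 × 10⁻⁵) = 581,955,341
N ≈ √581,955,341 ≈ 24,123.8

≈ 24120 RPM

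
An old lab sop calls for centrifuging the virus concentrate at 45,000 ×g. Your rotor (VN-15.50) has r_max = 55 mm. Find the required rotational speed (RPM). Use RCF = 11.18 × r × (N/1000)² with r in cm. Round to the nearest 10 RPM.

N ≈ 27050 RPM

r = 55 mm = 5.5 cm
45,000 = 11.18 × 5.5 × (N/1000)²
(N/1000)² = 45,000 / 61.49 = 731.8263
N = 1000 × √731.8263 ≈ 27,052.3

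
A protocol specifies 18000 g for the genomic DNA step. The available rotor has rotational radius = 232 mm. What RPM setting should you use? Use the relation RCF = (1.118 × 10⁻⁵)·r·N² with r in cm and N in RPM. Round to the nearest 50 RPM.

N ≈ 8350 RPM

r = 232 mm = 23.2 cm
18,000 = 1.118 × 10⁻⁵ × 23.2 × N²
N² = 18,000 / (25.9376 × 10⁻⁵) = 69,397,323
N ≈ √69,397,323 ≈ 8,330.5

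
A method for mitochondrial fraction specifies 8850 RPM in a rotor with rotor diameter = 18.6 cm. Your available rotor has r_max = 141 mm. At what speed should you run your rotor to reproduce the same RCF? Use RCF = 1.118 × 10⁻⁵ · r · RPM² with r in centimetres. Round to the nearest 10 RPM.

≈ 7190 RPM

Original rotor: r = 18.6 / 2 = 9.3 cm
RCF = 1.118 × 10⁻⁵ × r × N²
RCF_original = 1.118 × 10⁻⁵ × 9.3 × (8850)² = 1.118 × 10⁻⁵ × 9.3 × 78,322,500 ≈ 8,143.5 × g
Your rotor: r = 141 mm = 14.1 cm
8,143.5 = 1.118 × 10⁻⁵ × 14.1 × N²
N² = 8,143.5 / (15.7638 × 10⁻⁵) = 51,659,498
N ≈ √51,659,498 ≈ 7,187.5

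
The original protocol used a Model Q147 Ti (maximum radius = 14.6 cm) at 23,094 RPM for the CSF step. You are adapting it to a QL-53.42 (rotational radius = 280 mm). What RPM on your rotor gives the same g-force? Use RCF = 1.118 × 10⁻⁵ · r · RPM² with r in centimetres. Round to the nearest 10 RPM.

16680 RPM

RCF = 1.118 × 10⁻⁵ × r × N²
RCF_original = 1.118 × 10⁻⁵ × 14.6 × (23094)² = 1.118 × 10⁻⁵ × 14.6 × 533,332,836 ≈ 87,054.9 × g
Your rotor: r = 280 mm = 28.0 cm
87,054.9 = 1.118 × 10⁻⁵ × 28 × N²
N² = 87,054.9 / (31.304 × 10⁻⁵) = 278,095,132
N ≈ √278,095,132 ≈ 16,676.2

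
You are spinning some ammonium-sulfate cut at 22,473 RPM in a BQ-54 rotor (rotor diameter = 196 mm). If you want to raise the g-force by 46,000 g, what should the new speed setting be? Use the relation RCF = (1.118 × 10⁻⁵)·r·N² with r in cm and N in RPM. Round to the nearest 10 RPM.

r = 196 mm / 2 = 98 mm = 9.8 cm
Current RCF = 1.118 × 10⁻⁵ × 9.8 × (22473)² = 1.118 × 10⁻⁵ × 9.8 × 505,035,729 ≈ 55,333.7 × g
Target RCF = 55,333.7 + 46,000 = 101,333.7 × g
N² = 101,333.7 / (10.9564 × 10⁻⁵) = 924,881,348
N ≈ √924,881,348 ≈ 30,411.9

30410 RPM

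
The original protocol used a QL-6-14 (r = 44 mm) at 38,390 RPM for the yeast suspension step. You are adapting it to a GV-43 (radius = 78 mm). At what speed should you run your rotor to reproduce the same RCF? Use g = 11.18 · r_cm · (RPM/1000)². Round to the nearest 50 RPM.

≈ 28850 RPM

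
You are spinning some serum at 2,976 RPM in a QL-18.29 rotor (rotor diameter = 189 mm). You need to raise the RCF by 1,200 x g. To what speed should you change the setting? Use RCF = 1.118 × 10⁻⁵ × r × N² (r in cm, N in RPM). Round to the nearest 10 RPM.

N₂ ≈ 4500 RPM

r = 189 mm / 2 = 94.5 mm = 9.45 cm
Current RCF = 1.118 × 10⁻⁵ × 9.45 × (2976)² = 1.118 × 10⁻⁵ × 9.45 × 8,856,576 ≈ 935.7 × g
Target RCF = 935.7 + 1,200 = 2,135.7 × g
N² = 2,135.7 / (10.5651 × 10⁻⁵) = 20,214,669
N ≈ √20,214,669 ≈ 4,496.1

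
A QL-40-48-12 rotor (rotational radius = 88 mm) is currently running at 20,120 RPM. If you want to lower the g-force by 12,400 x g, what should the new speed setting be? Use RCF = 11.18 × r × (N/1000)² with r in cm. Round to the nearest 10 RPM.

16700 RPM

r = 88 mm = 8.8 cm
Current RCF = 11.18 × 8.8 × (20.12)² = 11.18 × 8.8 × 404.8144 ≈ 39,827.3 × g
Target RCF = 39,827.3 − 12,400 = 27,427.3 × g
(N/1000)² = 27,427.3 / 98.384 = 278.7781
N = 1000 × √278.7781 ≈ 16,696.6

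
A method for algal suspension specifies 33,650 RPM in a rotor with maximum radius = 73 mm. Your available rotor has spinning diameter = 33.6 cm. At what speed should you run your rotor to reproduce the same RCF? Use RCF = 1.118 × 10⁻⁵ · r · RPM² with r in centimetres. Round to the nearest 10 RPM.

22180 RPM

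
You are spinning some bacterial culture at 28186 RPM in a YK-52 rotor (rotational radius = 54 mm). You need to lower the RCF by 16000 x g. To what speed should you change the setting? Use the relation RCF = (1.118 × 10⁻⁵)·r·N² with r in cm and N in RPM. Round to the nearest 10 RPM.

r = 54 mm = 5.4 cm
Current RCF = 1.118 × 10⁻⁵ × 5.4 × (28186)² = 1.118 × 10⁻⁵ × 5.4 × 794,450,596 ≈ 47,962.6 × g
Target RCF = 47,962.6 − 16,000 = 31,962.6 × g
N² = 31,962.6 / (6.0372 × 10⁻⁵) = 529,427,549
N ≈ √529,427,549 ≈ 23,009.3

23010 RPM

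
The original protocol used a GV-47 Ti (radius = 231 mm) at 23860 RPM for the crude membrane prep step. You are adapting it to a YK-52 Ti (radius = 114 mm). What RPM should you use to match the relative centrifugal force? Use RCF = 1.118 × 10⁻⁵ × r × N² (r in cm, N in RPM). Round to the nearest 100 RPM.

Original rotor: r = 231 mm = 23.1 cm
RCF_original = 1.118 × 10⁻⁵ × 23.1 × (23860)² = 1.118 × 10⁻⁵ × 23.1 × 569,299,600 ≈ 147,026.2 × g
Your rotor: r = 114 mm = 11.4 cm
147,026.2 = 1.118 × 10⁻⁵ × 11.4 × N²
N² = 147,026.2 / (12.7452 × 10⁻⁵) = 1,153,580,956
N ≈ √1,153,580,956 ≈ 33,964.4

≈ 34000 RPM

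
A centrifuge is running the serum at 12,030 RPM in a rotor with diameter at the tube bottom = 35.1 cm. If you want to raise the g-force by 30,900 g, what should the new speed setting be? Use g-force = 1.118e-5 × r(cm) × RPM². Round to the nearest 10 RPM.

r = 35.1 / 2 = 17.55 cm
Current RCF = 1.118 × 10⁻⁵ × 17.55 × (12030)² = 1.118 × 10⁻⁵ × 17.55 × 144,720,900 ≈ 28,395.5 × g
Target RCF = 28,395.5 + 30,900 = 59,295.5 × g
N² = 59,295.5 / (19.6209 × 10⁻⁵) = 302,205,811
N ≈ √302,205,811 ≈ 17,384.1

≈ 17380 RPM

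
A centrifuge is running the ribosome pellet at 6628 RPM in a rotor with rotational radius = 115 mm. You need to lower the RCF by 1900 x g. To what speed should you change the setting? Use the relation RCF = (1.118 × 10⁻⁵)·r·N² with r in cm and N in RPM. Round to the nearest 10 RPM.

r = 115 mm = 11.5 cm
Current RCF = 1.118 × 10⁻⁵ × 11.5 × (6628)² = 1.118 × 10⁻⁵ × 11.5 × 43,930,384 ≈ 5,648.1 × g
Target RCF = 5,648.1 − 1,900 = 3,748.1 × g
N² = 3,748.1 / (12.857 × 10⁻⁵) = 29,152,213
N ≈ √29,152,213 ≈ 5,399.3

5400 RPM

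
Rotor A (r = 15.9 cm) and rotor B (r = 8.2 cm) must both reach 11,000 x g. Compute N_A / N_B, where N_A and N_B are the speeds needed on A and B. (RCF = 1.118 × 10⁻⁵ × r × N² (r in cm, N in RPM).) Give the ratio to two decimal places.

At fixed RCF, N ∝ 1/√r, so N_A/N_B = √(r_B/r_A) = √(8.2/15.9) = √0.515723 = 0.7181.

0.72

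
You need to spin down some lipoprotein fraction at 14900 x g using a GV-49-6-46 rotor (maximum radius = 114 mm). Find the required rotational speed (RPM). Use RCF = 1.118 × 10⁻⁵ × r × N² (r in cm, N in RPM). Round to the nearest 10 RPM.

≈ 10810 RPM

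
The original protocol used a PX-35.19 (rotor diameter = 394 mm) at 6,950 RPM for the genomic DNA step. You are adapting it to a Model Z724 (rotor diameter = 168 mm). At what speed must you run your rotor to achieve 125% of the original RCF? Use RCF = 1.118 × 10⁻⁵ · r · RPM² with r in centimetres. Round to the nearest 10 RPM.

11900 RPM

Original rotor: r = 394 mm / 2 = 197 mm = 19.7 cm
RCF_original = 1.118 × 10⁻⁵ × 19.7 × (6950)² = 1.118 × 10⁻⁵ × 19.7 × 48,302,500 ≈ 10,638.4 × g
Target RCF = 1.25 × 10,638.4 ≈ 13,298 × g
Your rotor: r = 168 mm / 2 = 84 mm = 8.4 cm
13,298 = 1.118 × 10⁻⁵ × 8.4 × N²
N² = 13,298 / (9.3912 × 10⁻⁵) = 141,600,647
N ≈ √141,600,647 ≈ 11,899.6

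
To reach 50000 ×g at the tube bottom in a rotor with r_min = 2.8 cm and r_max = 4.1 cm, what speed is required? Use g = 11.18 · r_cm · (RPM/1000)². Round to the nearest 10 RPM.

N ≈ 33030 RPM

Use r_max = 4.1 cm.
RCF = 11.18 × r × (N/1000)²
50,000 = 11.18 × 4.1 × (N/1000)²
(N/1000)² = 50,000 / 45.838 = 1090.798
N = 1000 × √1090.798 ≈ 33,027.2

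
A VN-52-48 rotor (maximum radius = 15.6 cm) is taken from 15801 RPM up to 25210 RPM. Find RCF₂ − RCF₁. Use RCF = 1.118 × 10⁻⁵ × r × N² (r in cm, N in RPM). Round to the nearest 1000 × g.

RCF₁ = 1.118 × 10⁻⁵ × 15.6 × (15801)² = 1.118 × 10⁻⁵ × 15.6 × 249,671,601 ≈ 43,544.7 × g
RCF₂ = 1.118 × 10⁻⁵ × 15.6 × (25210)² = 1.118 × 10⁻⁵ × 15.6 × 635,544,100 ≈ 110,844 × g
Increase = 110,844 − 43,544.7 = 67,299.3

≈ 67000 × g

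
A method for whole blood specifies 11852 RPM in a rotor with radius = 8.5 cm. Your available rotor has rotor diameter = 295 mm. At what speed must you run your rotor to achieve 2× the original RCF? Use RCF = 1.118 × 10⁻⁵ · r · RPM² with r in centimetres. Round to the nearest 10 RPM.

RCF = 1.118 × 10⁻⁵ × r × N²
RCF_original = 1.118 × 10⁻⁵ × 8.5 × (11852)² = 1.118 × 10⁻⁵ × 8.5 × 140,469,904 ≈ 13,348.9 × g
Target RCF = 2 × 13,348.9 ≈ 26,697.8 × g
Your rotor: r = 295 mm / 2 = 147.5 mm = 14.75 cm
26,697.8 = 1.118 × 10⁻⁵ × 14.75 × N²
N² = 26,697.8 / (16.4905 × 10⁻⁵) = 161,898,063
N ≈ √161,898,063 ≈ 12,723.9

≈ 12720 RPM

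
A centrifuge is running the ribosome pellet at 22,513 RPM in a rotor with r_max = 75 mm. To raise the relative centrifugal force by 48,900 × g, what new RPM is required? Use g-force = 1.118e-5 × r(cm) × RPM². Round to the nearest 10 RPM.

≈ 33020 RPM

r = 75 mm = 7.5 cm
Current RCF = 1.118 × 10⁻⁵ × 7.5 × (22513)² = 1.118 × 10⁻⁵ × 7.5 × 506,835,169 ≈ 42,498.1 × g
Target RCF = 42,498.1 + 48,900 = 91,398.1 × g
N² = 91,398.1 / (8.385 × 10⁻⁵) = 1,090,019,082
N ≈ √1,090,019,082 ≈ 33,015.4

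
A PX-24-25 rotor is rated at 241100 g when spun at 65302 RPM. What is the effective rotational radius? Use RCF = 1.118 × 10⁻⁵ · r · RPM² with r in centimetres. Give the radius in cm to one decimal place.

241100 = 1.118 × 10⁻⁵ × r × (65302)²
r = 241100 / (1.118 × 10⁻⁵ × 4,264,351,204) = 241100 / 47675.45 ≈ 5.057 cm

r ≈ 5.1 cm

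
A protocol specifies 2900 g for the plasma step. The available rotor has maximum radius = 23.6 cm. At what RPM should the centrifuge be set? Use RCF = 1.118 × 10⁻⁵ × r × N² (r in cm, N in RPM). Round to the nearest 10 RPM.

2,900 = 1.118 × 10⁻⁵ × 23.6 × N²
N² = 2,900 / (26.3848 × 10⁻⁵) = 10,991,177
N ≈ √10,991,177 ≈ 3,315.3

N ≈ 3320 RPM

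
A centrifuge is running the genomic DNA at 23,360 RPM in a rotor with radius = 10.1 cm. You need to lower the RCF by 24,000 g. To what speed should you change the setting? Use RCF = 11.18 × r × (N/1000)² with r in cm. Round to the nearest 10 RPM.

Current RCF = 11.18 × 10.1 × (23.36)² = 11.18 × 10.1 × 545.6896 ≈ 61,618.2 × g
Target RCF = 61,618.2 − 24,000 = 37,618.2 × g
(N/1000)² = 37,618.2 / 112.918 = 333.1462
N = 1000 × √333.1462 ≈ 18,252.3

≈ 18250 RPM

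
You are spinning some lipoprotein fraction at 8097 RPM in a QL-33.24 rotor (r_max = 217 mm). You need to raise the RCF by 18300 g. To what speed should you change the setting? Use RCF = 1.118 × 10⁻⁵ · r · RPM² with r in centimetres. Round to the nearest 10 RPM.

≈ 11870 RPM

r = 217 mm = 21.7 cm
Current RCF = 1.118 × 10⁻⁵ × 21.7 × (8097)² = 1.118 × 10⁻⁵ × 21.7 × 65,561,409 ≈ 15,905.6 × g
Target RCF = 15,905.6 + 18,300 = 34,205.6 × g
N² = 34,205.6 / (24.2606 × 10⁻⁵) = 140,992,391
N ≈ √140,992,391 ≈ 11,874.0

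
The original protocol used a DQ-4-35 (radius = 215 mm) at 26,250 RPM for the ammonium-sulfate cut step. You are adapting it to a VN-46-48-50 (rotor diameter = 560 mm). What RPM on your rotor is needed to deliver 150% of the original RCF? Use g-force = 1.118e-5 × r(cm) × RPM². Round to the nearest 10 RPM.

Original rotor: r = 215 mm = 21.5 cm
RCF_original = 1.118 × 10⁻⁵ × 21.5 × (26250)² = 1.118 × 10⁻⁵ × 21.5 × 689,062,500 ≈ 165,630 × g
Target RCF = 1.5 × 165,630 ≈ 248,445 × g
Your rotor: r = 560 mm / 2 = 280 mm = 28 cm
248,445 = 1.118 × 10⁻⁵ × 28 × N²
N² = 248,445 / (31.304 × 10⁻⁵) = 793,652,568
N ≈ √793,652,568 ≈ 28,171.8

28170 RPM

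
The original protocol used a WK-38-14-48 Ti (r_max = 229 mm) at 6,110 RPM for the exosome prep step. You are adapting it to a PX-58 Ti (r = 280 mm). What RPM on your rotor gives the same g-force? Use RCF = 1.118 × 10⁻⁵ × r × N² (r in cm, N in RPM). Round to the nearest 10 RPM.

≈ 5530 RPM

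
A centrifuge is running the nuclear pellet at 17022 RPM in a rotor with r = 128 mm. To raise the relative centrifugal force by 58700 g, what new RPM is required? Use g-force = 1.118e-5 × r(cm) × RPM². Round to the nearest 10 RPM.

r = 128 mm = 12.8 cm
Current RCF = 1.118 × 10⁻⁵ × 12.8 × (17022)² = 1.118 × 10⁻⁵ × 12.8 × 289,748,484 ≈ 41,464.2 × g
Target RCF = 41,464.2 + 58,700 = 100,164.2 × g
N² = 100,164.2 / (14.3104 × 10⁻⁵) = 699,939,904
N ≈ √699,939,904 ≈ 26,456.4

≈ 26460 RPM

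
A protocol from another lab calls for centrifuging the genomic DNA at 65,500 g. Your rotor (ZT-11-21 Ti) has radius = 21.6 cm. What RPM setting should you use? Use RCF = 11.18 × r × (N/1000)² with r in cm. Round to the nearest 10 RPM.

N ≈ 16470 RPM

65,500 = 11.18 × 21.6 × (N/1000)²
(N/1000)² = 65,500 / 241.488 = 271.235
N = 1000 × √271.235 ≈ 16,469.2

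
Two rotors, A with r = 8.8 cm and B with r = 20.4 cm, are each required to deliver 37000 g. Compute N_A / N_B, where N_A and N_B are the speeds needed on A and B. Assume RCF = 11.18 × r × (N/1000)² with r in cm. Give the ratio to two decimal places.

1.52

At fixed RCF, N ∝ 1/√r, so N_A/N_B = √(r_B/r_A) = √(20.4/8.8) = √2.318182 = 1.5226.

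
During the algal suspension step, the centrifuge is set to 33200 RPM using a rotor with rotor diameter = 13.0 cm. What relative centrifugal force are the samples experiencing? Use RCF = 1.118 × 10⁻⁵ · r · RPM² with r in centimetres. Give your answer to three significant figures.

r = 13.0 / 2 = 6.5 cm
RCF = 1.118 × 10⁻⁵ × 6.5 × (33200)² = 1.118 × 10⁻⁵ × 6.5 × 1,102,240,000 ≈ 80,099.8 × g

≈ 80100 g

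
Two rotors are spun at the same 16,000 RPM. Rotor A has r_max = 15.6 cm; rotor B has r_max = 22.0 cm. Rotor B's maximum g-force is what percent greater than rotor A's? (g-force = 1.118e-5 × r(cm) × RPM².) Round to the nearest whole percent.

41%

At equal RPM, RCF scales linearly with r: ratio = 22.0 / 15.6 = 1.4103.
So rotor B delivers 41.0% more g-force.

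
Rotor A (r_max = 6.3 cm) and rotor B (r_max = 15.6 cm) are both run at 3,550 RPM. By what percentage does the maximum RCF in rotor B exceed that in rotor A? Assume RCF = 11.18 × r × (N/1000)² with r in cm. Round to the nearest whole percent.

At equal RPM, RCF scales linearly with r: ratio = 15.6 / 6.3 = 2.4762.
So rotor B delivers 147.6% more g-force.

148%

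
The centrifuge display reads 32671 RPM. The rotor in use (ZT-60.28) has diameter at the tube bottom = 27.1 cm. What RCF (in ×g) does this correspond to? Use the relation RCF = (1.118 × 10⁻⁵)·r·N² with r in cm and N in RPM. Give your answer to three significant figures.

RCF ≈ 162000 ×g

r = 27.1 / 2 = 13.55 cm
RCF = 1.118 × 10⁻⁵ × r × N²
RCF = 1.118 × 10⁻⁵ × 13.55 × (32671)² = 1.118 × 10⁻⁵ × 13.55 × 1,067,394,241 ≈ 161,698.5 × g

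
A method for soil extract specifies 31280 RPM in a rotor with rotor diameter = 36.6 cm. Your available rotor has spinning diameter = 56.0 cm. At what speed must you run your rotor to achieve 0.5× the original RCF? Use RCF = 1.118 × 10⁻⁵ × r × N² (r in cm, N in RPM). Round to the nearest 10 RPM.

≈ 17880 RPM

Original rotor: r = 36.6 / 2 = 18.3 cm
RCF_original = 1.118 × 10⁻⁵ × 18.3 × (31280)² = 1.118 × 10⁻⁵ × 18.3 × 978,438,400 ≈ 200,182.6 × g
Target RCF = 0.5 × 200,182.6 ≈ 100,091.3 × g
Your rotor: r = 56.0 / 2 = 28 cm
100,091.3 = 1.118 × 10⁻⁵ × 28 × N²
N² = 100,091.3 / (31.304 × 10⁻⁵) = 319,739,650
N ≈ √319,739,650 ≈ 17,881.3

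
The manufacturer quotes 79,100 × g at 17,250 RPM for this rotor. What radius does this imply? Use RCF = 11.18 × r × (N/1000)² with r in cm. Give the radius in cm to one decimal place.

RCF = 11.18 × r × (N/1000)²
79100 = 11.18 × r × (17.25)²
r = 79100 / (11.18 × 297.5625) = 79100 / 3326.749 ≈ 23.777 cm

≈ 23.8 cm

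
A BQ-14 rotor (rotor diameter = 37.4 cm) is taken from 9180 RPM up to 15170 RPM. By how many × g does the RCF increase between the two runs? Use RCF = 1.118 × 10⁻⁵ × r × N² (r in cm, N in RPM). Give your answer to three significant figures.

r = 37.4 / 2 = 18.7 cm
RCF₁ = 1.118 × 10⁻⁵ × 18.7 × (9180)² = 1.118 × 10⁻⁵ × 18.7 × 84,272,400 ≈ 17,618.5 × g
RCF₂ = 1.118 × 10⁻⁵ × 18.7 × (15170)² = 1.118 × 10⁻⁵ × 18.7 × 230,128,900 ≈ 48,112.1 × g
Increase = 48,112.1 − 17,618.5 = 30,493.6

≈ 30500 × g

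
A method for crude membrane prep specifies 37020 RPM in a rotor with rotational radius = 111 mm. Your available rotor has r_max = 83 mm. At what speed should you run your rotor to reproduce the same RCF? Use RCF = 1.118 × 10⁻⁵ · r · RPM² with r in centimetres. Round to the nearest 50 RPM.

Original rotor: r = 111 mm = 11.1 cm
RCF = 1.118 × 10⁻⁵ × r × N²
RCF_original = 1.118 × 10⁻⁵ × 11.1 × (37020)² = 1.118 × 10⁻⁵ × 11.1 × 1,370,480,400 ≈ 170,073.9 × g
Your rotor: r = 83 mm = 8.3 cm
170,073.9 = 1.118 × 10⁻⁵ × 8.3 × N²
N² = 170,073.9 / (9.2794 × 10⁻⁵) = 1,832,811,389
N ≈ √1,832,811,389 ≈ 42,811.3

≈ 42800 RPM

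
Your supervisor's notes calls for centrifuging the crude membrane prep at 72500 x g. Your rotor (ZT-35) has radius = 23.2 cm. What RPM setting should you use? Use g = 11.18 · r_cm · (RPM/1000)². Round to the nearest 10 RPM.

16720 RPM

72,500 = 11.18 × 23.2 × (N/1000)²
(N/1000)² = 72,500 / 259.376 = 279.517
N = 1000 × √279.517 ≈ 16,718.8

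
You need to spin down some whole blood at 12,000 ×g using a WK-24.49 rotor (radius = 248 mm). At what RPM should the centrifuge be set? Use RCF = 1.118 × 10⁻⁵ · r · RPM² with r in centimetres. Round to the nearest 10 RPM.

r = 248 mm = 24.8 cm
RCF = 1.118 × 10⁻⁵ × r × N²
12,000 = 1.118 × 10⁻⁵ × 24.8 × N²
N² = 12,000 / (27.7264 × 10⁻⁵) = 43,280,051
N ≈ √43,280,051 ≈ 6,578.8

6580 RPM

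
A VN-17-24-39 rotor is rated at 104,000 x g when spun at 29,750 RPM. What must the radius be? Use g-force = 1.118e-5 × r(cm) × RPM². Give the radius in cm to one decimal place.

10.5 cm

104000 = 1.118 × 10⁻⁵ × r × (29750)²
r = 104000 / (1.118 × 10⁻⁵ × 885,062,500) = 104000 / 9894.999 ≈ 10.510 cm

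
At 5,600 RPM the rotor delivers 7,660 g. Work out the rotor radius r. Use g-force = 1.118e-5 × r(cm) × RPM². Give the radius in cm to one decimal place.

21.8 cm

7660 = 1.118 × 10⁻⁵ × r × (5600)²
r = 7660 / (1.118 × 10⁻⁵ × 31,360,000) = 7660 / 350.6048 ≈ 21.848 cm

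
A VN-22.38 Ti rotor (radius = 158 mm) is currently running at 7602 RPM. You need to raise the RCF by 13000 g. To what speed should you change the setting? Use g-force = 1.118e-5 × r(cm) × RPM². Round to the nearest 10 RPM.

11460 RPM

r = 158 mm = 15.8 cm
Current RCF = 1.118 × 10⁻⁵ × 15.8 × (7602)² = 1.118 × 10⁻⁵ × 15.8 × 57,790,404 ≈ 10,208.3 × g
Target RCF = 10,208.3 + 13,000 = 23,208.3 × g
N² = 23,208.3 / (17.6644 × 10⁻⁵) = 131,384,593
N ≈ √131,384,593 ≈ 11,462.3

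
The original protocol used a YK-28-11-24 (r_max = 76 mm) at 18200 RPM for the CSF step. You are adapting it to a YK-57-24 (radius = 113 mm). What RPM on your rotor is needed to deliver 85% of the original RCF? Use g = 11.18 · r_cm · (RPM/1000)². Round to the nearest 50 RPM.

≈ 13750 RPM

Original rotor: r = 76 mm = 7.6 cm
RCF_original = 11.18 × 7.6 × (18.2)² = 11.18 × 7.6 × 331.24 ≈ 28,144.8 × g
Target RCF = 0.85 × 28,144.8 ≈ 23,923.1 × g
Your rotor: r = 113 mm = 11.3 cm
23,923.1 = 11.18 × 11.3 × (N/1000)²
(N/1000)² = 23,923.1 / 126.334 = 189.3639
N = 1000 × √189.3639 ≈ 13,761.0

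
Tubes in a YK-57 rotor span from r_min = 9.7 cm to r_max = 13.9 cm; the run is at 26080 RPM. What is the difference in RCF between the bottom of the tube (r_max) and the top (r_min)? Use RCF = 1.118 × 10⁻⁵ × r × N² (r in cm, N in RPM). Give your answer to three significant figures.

RCF_max = 1.118 × 10⁻⁵ × 13.9 × (26080)² = 1.118 × 10⁻⁵ × 13.9 × 680,166,400 ≈ 105,699.2 × g
RCF_min = 1.118 × 10⁻⁵ × 9.7 × (26080)² = 1.118 × 10⁻⁵ × 9.7 × 680,166,400 ≈ 73,761.3 × g
ΔRCF = 105,699.2 − 73,761.3 = 31,937.9

ΔRCF ≈ 31900 × g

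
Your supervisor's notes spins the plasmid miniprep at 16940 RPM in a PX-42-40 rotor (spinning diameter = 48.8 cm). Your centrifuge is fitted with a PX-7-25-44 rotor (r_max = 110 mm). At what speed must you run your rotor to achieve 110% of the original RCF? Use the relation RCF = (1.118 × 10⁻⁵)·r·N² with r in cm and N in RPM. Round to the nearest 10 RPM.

26460 RPM

Original rotor: r = 48.8 / 2 = 24.4 cm
RCF_original = 1.118 × 10⁻⁵ × 24.4 × (16940)² = 1.118 × 10⁻⁵ × 24.4 × 286,963,600 ≈ 78,281.4 × g
Target RCF = 1.1 × 78,281.4 ≈ 86,109.5 × g
Your rotor: r = 110 mm = 11.0 cm
86,109.5 = 1.118 × 10⁻⁵ × 11 × N²
N² = 86,109.5 / (12.298 × 10⁻⁵) = 700,191,088
N ≈ √700,191,088 ≈ 26,461.1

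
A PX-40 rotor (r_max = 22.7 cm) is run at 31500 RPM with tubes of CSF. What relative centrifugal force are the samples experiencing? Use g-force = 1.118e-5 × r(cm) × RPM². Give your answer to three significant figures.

RCF ≈ 252000 × g

RCF = 1.118 × 10⁻⁵ × 22.7 × (31500)² = 1.118 × 10⁻⁵ × 22.7 × 992,250,000 ≈ 251,819.2 × g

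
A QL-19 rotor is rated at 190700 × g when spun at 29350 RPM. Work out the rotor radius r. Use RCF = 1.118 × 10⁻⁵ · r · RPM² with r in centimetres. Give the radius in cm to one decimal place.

r ≈ 19.8 cm

190700 = 1.118 × 10⁻⁵ × r × (29350)²
r = 190700 / (1.118 × 10⁻⁵ × 861,422,500) = 190700 / 9630.704 ≈ 19.801 cm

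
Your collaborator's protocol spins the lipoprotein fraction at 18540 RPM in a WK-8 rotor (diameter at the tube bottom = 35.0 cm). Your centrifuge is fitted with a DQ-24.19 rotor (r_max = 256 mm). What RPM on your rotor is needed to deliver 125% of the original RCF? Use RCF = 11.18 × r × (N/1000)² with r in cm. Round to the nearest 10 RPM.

≈ 17140 RPM

Original rotor: r = 35.0 / 2 = 17.5 cm
RCF = 11.18 × r × (N/1000)²
RCF_original = 11.18 × 17.5 × (18.54)² = 11.18 × 17.5 × 343.7316 ≈ 67,251.1 × g
Target RCF = 1.25 × 67,251.1 ≈ 84,063.9 × g
Your rotor: r = 256 mm = 25.6 cm
84,063.9 = 11.18 × 25.6 × (N/1000)²
(N/1000)² = 84,063.9 / 286.208 = 293.7161
N = 1000 × √293.7161 ≈ 17,138.1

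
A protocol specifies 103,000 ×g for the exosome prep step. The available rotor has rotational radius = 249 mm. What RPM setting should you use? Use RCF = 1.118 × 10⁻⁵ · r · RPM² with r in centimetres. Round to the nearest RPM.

N ≈ 19235 RPM

r = 249 mm = 24.9 cm
103,000 = 1.118 × 10⁻⁵ × 24.9 × N²
N² = 103,000 / (27.8382 × 10⁻⁵) = 369,995,186
N ≈ √369,995,186 ≈ 19,235.3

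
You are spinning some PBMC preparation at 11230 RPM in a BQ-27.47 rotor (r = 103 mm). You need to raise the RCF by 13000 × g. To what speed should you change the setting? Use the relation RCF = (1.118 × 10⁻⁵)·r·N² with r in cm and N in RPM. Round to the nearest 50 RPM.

r = 103 mm = 10.3 cm
Current RCF = 1.118 × 10⁻⁵ × 10.3 × (11230)² = 1.118 × 10⁻⁵ × 10.3 × 126,112,900 ≈ 14,522.4 × g
Target RCF = 14,522.4 + 13,000 = 27,522.4 × g
N² = 27,522.4 / (11.5154 × 10⁻⁵) = 239,005,158
N ≈ √239,005,158 ≈ 15,459.8

15450 RPM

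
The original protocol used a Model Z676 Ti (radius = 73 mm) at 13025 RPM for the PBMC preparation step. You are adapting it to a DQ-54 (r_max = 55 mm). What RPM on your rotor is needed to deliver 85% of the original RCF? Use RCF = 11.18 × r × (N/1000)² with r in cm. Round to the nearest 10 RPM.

13830 RPM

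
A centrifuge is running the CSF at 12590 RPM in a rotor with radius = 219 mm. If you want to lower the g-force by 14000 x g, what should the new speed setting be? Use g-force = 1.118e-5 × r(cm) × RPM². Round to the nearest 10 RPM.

10070 RPM

r = 219 mm = 21.9 cm
Current RCF = 1.118 × 10⁻⁵ × 21.9 × (12590)² = 1.118 × 10⁻⁵ × 21.9 × 158,508,100 ≈ 38,809.4 × g
Target RCF = 38,809.4 − 14,000 = 24,809.4 × g
N² = 24,809.4 / (24.4842 × 10⁻⁵) = 101,328,203
N ≈ √101,328,203 ≈ 10,066.2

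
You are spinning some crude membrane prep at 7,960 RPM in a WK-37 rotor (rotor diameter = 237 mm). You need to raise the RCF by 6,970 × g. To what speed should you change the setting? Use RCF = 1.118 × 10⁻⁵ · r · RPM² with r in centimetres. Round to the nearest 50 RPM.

r = 237 mm / 2 = 118.5 mm = 11.85 cm
Current RCF = 1.118 × 10⁻⁵ × 11.85 × (7960)² = 1.118 × 10⁻⁵ × 11.85 × 63,361,600 ≈ 8,394.3 × g
Target RCF = 8,394.3 + 6,970 = 15,364.3 × g
N² = 15,364.3 / (13.2483 × 10⁻⁵) = 115,971,861
N ≈ √115,971,861 ≈ 10,769.0

N₂ ≈ 10750 RPM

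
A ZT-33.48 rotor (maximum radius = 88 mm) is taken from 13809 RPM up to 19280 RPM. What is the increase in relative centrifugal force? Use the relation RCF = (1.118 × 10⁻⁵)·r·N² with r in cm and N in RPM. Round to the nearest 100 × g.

≈ 17800 g

r = 88 mm = 8.8 cm
RCF₁ = 1.118 × 10⁻⁵ × 8.8 × (13809)² = 1.118 × 10⁻⁵ × 8.8 × 190,688,481 ≈ 18,760.7 × g
RCF₂ = 1.118 × 10⁻⁵ × 8.8 × (19280)² = 1.118 × 10⁻⁵ × 8.8 × 371,718,400 ≈ 36,571.1 × g
Increase = 36,571.1 − 18,760.7 = 17,810.4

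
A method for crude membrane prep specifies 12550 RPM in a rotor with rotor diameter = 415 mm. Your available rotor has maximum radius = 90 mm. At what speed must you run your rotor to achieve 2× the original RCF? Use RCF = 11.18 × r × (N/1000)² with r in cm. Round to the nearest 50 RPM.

≈ 26950 RPM

Original rotor: r = 415 mm / 2 = 207.5 mm = 20.75 cm
RCF = 11.18 × r × (N/1000)²
RCF_original = 11.18 × 20.75 × (12.55)² = 11.18 × 20.75 × 157.5025 ≈ 36,538.2 × g
Target RCF = 2 × 36,538.2 ≈ 73,076.4 × g
Your rotor: r = 90 mm = 9.0 cm
73,076.4 = 11.18 × 9 × (N/1000)²
(N/1000)² = 73,076.4 / 100.62 = 726.2612
N = 1000 × √726.2612 ≈ 26,949.2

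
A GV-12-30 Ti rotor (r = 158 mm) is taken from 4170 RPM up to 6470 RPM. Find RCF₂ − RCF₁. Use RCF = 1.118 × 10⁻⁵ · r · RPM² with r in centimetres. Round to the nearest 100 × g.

4300 g

r = 158 mm = 15.8 cm
RCF₁ = 1.118 × 10⁻⁵ × 15.8 × (4170)² = 1.118 × 10⁻⁵ × 15.8 × 17,388,900 ≈ 3,071.6 × g
RCF₂ = 1.118 × 10⁻⁵ × 15.8 × (6470)² = 1.118 × 10⁻⁵ × 15.8 × 41,860,900 ≈ 7,394.5 × g
Increase = 7,394.5 − 3,071.6 = 4,322.9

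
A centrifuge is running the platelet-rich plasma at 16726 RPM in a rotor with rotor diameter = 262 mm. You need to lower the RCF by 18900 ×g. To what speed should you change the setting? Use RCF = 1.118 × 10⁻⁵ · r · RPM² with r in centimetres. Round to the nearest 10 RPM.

r = 262 mm / 2 = 131 mm = 13.1 cm
Current RCF = 1.118 × 10⁻⁵ × 13.1 × (16726)² = 1.118 × 10⁻⁵ × 13.1 × 279,759,076 ≈ 40,973 × g
Target RCF = 40,973 − 18,900 = 22,073 × g
N² = 22,073 / (14.6458 × 10⁻⁵) = 150,712,150
N ≈ √150,712,150 ≈ 12,276.5

12280 RPM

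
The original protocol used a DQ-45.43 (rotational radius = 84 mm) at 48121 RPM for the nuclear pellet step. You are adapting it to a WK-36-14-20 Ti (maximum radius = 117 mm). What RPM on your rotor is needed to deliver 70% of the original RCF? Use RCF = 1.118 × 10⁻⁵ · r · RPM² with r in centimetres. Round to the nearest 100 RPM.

Original rotor: r = 84 mm = 8.4 cm
RCF = 1.118 × 10⁻⁵ × r × N²
RCF_original = 1.118 × 10⁻⁵ × 8.4 × (48121)² = 1.118 × 10⁻⁵ × 8.4 × 2,315,630,641 ≈ 217,465.5 × g
Target RCF = 0.7 × 217,465.5 ≈ 152,225.8 × g
Your rotor: r = 117 mm = 11.7 cm
152,225.8 = 1.118 × 10⁻⁵ × 11.7 × N²
N² = 152,225.8 / (13.0806 × 10⁻⁵) = 1,163,752,427
N ≈ √1,163,752,427 ≈ 34,113.8

34100 RPM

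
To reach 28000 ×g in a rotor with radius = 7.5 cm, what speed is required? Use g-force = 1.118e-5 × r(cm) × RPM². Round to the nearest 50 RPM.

≈ 18250 RPM

28,000 = 1.118 × 10⁻⁵ × 7.5 × N²
N² = 28,000 / (8.385 × 10⁻⁵) = 333,929,636
N ≈ √333,929,636 ≈ 18,273.7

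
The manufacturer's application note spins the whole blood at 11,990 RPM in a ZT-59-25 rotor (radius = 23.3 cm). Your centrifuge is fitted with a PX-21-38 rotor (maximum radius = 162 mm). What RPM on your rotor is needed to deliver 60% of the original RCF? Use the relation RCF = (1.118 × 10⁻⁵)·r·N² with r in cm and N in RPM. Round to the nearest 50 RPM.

RCF_original = 1.118 × 10⁻⁵ × 23.3 × (11990)² = 1.118 × 10⁻⁵ × 23.3 × 143,760,100 ≈ 37,448.6 × g
Target RCF = 0.6 × 37,448.6 ≈ 22,469.2 × g
Your rotor: r = 162 mm = 16.2 cm
22,469.2 = 1.118 × 10⁻⁵ × 16.2 × N²
N² = 22,469.2 / (18.1116 × 10⁻⁵) = 124,059,719
N ≈ √124,059,719 ≈ 11,138.2

≈ 11150 RPM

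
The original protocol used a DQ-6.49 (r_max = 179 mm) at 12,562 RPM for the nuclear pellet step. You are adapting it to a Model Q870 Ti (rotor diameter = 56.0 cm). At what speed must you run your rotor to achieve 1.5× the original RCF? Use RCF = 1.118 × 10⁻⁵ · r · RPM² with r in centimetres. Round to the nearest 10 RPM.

12300 RPM

Original rotor: r = 179 mm = 17.9 cm
RCF = 1.118 × 10⁻⁵ × r × N²
RCF_original = 1.118 × 10⁻⁵ × 17.9 × (12562)² = 1.118 × 10⁻⁵ × 17.9 × 157,803,844 ≈ 31,580 × g
Target RCF = 1.5 × 31,580 ≈ 47,370 × g
Your rotor: r = 56.0 / 2 = 28 cm
47,370 = 1.118 × 10⁻⁵ × 28 × N²
N² = 47,370 / (31.304 × 10⁻⁵) = 151,322,515
N ≈ √151,322,515 ≈ 12,301.3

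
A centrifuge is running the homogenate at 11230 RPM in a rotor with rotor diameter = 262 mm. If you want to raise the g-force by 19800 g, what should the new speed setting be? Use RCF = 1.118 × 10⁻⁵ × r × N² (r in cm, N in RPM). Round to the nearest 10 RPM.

r = 262 mm / 2 = 131 mm = 13.1 cm
Current RCF = 1.118 × 10⁻⁵ × 13.1 × (11230)² = 1.118 × 10⁻⁵ × 13.1 × 126,112,900 ≈ 18,470.2 × g
Target RCF = 18,470.2 + 19,800 = 38,270.2 × g
N² = 38,270.2 / (14.6458 × 10⁻⁵) = 261,304,947
N ≈ √261,304,947 ≈ 16,164.9

N₂ ≈ 16160 RPM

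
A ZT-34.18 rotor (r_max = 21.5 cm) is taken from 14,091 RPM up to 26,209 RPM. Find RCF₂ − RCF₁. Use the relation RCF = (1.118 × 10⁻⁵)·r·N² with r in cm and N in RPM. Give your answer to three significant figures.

≈ 117000 g

RCF₁ = 1.118 × 10⁻⁵ × 21.5 × (14091)² = 1.118 × 10⁻⁵ × 21.5 × 198,556,281 ≈ 47,727 × g
RCF₂ = 1.118 × 10⁻⁵ × 21.5 × (26209)² = 1.118 × 10⁻⁵ × 21.5 × 686,911,681 ≈ 165,113 × g
Increase = 165,113 − 47,727 = 117,386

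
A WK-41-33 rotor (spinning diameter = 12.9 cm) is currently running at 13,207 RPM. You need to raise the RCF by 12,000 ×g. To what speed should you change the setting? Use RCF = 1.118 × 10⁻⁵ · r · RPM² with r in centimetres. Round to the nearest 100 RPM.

18500 RPM

r = 12.9 / 2 = 6.45 cm
Current RCF = 1.118 × 10⁻⁵ × 6.45 × (13207)² = 1.118 × 10⁻⁵ × 6.45 × 174,424,849 ≈ 12,578 × g
Target RCF = 12,578 + 12,000 = 24,578 × g
N² = 24,578 / (7.2111 × 10⁻⁵) = 340,835,656
N ≈ √340,835,656 ≈ 18,461.7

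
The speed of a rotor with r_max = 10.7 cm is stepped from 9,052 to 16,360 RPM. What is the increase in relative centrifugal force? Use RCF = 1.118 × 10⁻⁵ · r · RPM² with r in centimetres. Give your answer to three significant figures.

22200 g

RCF₁ = 1.118 × 10⁻⁵ × 10.7 × (9052)² = 1.118 × 10⁻⁵ × 10.7 × 81,938,704 ≈ 9,802 × g
RCF₂ = 1.118 × 10⁻⁵ × 10.7 × (16360)² = 1.118 × 10⁻⁵ × 10.7 × 267,649,600 ≈ 32,017.9 × g
Increase = 32,017.9 − 9,802 = 22,215.9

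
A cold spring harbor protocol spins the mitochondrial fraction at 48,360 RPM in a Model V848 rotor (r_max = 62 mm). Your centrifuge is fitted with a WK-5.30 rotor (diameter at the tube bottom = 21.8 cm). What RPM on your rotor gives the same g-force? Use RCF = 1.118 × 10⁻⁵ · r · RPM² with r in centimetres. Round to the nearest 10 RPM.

Original rotor: r = 62 mm = 6.2 cm
RCF_original = 1.118 × 10⁻⁵ × 6.2 × (48360)² = 1.118 × 10⁻⁵ × 6.2 × 2,338,689,600 ≈ 162,108.6 × g
Your rotor: r = 21.8 / 2 = 10.9 cm
162,108.6 = 1.118 × 10⁻⁵ × 10.9 × N²
N² = 162,108.6 / (12.1862 × 10⁻⁵) = 1,330,263,741
N ≈ √1,330,263,741 ≈ 36,472.8

36470 RPM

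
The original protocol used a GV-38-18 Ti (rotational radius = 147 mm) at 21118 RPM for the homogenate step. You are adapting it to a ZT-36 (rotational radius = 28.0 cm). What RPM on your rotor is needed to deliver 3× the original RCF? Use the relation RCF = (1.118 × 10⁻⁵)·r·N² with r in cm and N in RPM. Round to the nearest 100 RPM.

Original rotor: r = 147 mm = 14.7 cm
RCF_original = 1.118 × 10⁻⁵ × 14.7 × (21118)² = 1.118 × 10⁻⁵ × 14.7 × 445,969,924 ≈ 73,293.4 × g
Target RCF = 3 × 73,293.4 ≈ 219,880.2 × g
219,880.2 = 1.118 × 10⁻⁵ × 28 × N²
N² = 219,880.2 / (31.304 × 10⁻⁵) = 702,402,888
N ≈ √702,402,888 ≈ 26,502.9

26500 RPM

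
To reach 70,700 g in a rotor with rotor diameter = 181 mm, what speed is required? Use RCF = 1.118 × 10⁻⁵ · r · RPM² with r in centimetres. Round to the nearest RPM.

≈ 26434 RPM

r = 181 mm / 2 = 90.5 mm = 9.05 cm
RCF = 1.118 × 10⁻⁵ × r × N²
70,700 = 1.118 × 10⁻⁵ × 9.05 × N²
N² = 70,700 / (10.1179 × 10⁻⁵) = 698,761,601
N ≈ √698,761,601 ≈ 26,434.1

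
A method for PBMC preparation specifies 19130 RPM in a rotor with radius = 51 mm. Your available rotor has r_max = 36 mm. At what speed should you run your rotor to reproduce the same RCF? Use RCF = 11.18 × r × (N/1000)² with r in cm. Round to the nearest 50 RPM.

≈ 22750 RPM

Original rotor: r = 51 mm = 5.1 cm
RCF_original = 11.18 × 5.1 × (19.13)² = 11.18 × 5.1 × 365.9569 ≈ 20,866.1 × g
Your rotor: r = 36 mm = 3.6 cm
20,866.1 = 11.18 × 3.6 × (N/1000)²
(N/1000)² = 20,866.1 / 40.248 = 518.4382
N = 1000 × √518.4382 ≈ 22,769.2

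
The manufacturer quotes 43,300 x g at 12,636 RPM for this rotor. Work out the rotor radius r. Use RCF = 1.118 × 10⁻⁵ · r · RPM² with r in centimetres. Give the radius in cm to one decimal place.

24.3 cm

43300 = 1.118 × 10⁻⁵ × r × (12636)²
r = 43300 / (1.118 × 10⁻⁵ × 159,668,496) = 43300 / 1785.094 ≈ 24.256 cm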